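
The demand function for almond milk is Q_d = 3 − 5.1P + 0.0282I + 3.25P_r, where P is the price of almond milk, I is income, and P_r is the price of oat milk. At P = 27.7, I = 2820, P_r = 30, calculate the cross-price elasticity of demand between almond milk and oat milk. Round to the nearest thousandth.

2.516

Evaluating quantity at (P, I, P_r) gives Q_d = 3 − 5.1(27.7) + 0.0282(2820) + 3.25(30) = 3 − 141.27 + 79.524 + 97.5 = 38.754.
∂Q_d/∂P_r = +3.25, so E_xy = 3.25·(30/38.754) ≈ 2.516.
E_xy > 0: the goods are substitutes.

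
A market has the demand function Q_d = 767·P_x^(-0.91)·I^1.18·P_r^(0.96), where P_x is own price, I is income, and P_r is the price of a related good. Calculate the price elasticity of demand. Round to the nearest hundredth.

-0.91

For a Cobb–Douglas (constant-elasticity) form Q_d = A·P_x^α·…, the elasticity with respect to P_x equals the exponent α at every point.
Here the exponent on P_x is -0.91, so the price elasticity of demand is -0.91.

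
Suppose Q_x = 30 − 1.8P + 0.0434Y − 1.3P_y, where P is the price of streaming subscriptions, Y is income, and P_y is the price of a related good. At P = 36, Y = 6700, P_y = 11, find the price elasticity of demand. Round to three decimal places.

-0.268

Q_x = 30 − 1.8(36) + 0.0434(6700) − 1.3(11) = 30 − 64.8 + 290.78 − 14.3 = 241.68.
∂Q_x/∂P = −1.8, so E_p = (−1.8)·(36/241.68) ≈ -0.268.
|E_p| < 1: demand is inelastic.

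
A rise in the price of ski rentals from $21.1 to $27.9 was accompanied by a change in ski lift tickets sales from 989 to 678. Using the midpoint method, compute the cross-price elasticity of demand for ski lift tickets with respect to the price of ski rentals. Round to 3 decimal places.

%ΔQ_x = (678 − 989)/[(989+678)/2] = -311/833.5 ≈ -0.3731.
%ΔP_y = (27.9 − 21.1)/[(21.1+27.9)/2] ≈ 0.2776.
E_xy = -0.3731/0.2776 ≈ -1.344.
E_xy < 0, so ski lift tickets and ski rentals are complements.

-1.344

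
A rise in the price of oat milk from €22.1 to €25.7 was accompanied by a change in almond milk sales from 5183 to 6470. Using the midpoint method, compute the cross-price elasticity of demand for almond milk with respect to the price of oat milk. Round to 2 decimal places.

1.47

%ΔQ_x = (6470 − 5183)/[(5183+6470)/2] = 1287/5826.5 ≈ 0.2209.
%ΔP_y = (25.7 − 22.1)/[(22.1+25.7)/2] ≈ 0.1506.
E_xy = 0.2209/0.1506 ≈ 1.47.
E_xy > 0, so almond milk and oat milk are substitutes.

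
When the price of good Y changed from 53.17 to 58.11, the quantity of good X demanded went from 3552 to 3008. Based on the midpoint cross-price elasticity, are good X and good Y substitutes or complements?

complements

%ΔQ_x = (3008 − 3552)/[(3552+3008)/2] = -544/3280 ≈ -0.1659.
%ΔP_y = (58.11 − 53.17)/[(53.17+58.11)/2] ≈ 0.0888.
E_xy = -0.1659/0.0888 ≈ -1.868.
E_xy < 0, so the goods are complements.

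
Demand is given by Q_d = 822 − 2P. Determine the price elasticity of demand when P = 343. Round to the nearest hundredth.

At P = 343, Q_d = 136.
dQ_d/dP = −2.
Point elasticity E = (dQ_d/dP)·(P/Q_d) = -2 × 343/136 ≈ -5.04.
|E| > 1, so demand is elastic at this price.

-5.04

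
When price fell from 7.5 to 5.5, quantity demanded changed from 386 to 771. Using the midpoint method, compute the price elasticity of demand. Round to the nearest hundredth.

%Δq = (771 − 386)/[(386 + 771)/2] = 385/578.5 ≈ 0.6655.
%Δp = (5.5 − 7.5)/[(7.5 + 5.5)/2] = -2/6.5 ≈ -0.3077.
Arc elasticity E = %Δq/%Δp ≈ 0.6655/-0.3077 ≈ -2.16.
|E| > 1: demand is elastic over this range.

-2.16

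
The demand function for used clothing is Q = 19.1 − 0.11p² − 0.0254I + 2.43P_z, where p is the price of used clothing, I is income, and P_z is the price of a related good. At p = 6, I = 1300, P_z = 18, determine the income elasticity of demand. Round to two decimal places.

At the given point, Q = 19.1 − 0.11(6)² − 0.0254(1300) + 2.43(18) = 19.1 − 3.96 − 33.02 + 43.74 = 25.86.
∂Q/∂I = −0.0254, so E_I = -0.0254·(1300/25.86) ≈ -1.28.
E_I < 0: inferior good.

-1.28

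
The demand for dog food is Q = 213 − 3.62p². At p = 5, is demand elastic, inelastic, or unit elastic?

At p = 5, Q = 122.5.
dQ/dp = −2·3.62·p = −36.2.
Point elasticity E = (dQ/dp)·(p/Q) = -36.2 × 5/122.5 ≈ -1.478.
|E| ≈ 1.478 > 1, so demand is elastic.

elastic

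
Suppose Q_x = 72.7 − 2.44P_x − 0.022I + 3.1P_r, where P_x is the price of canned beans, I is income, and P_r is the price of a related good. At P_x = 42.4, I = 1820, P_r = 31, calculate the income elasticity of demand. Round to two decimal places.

At the given point, Q_x = 72.7 − 2.44(42.4) − 0.022(1820) + 3.1(31) = 72.7 − 103.456 − 40.04 + 96.1 = 25.304.
∂Q_x/∂I = −0.022, so E_I = -0.022·(1820/25.304) ≈ -1.58.
E_I < 0: inferior good.

-1.58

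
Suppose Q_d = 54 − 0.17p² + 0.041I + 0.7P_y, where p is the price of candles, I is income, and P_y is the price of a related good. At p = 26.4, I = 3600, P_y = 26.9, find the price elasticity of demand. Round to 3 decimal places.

-2.324

Q_d = 54 − 0.17(26.4)² + 0.041(3600) + 0.7(26.9) = 54 − 118.4832 + 147.6 + 18.83 = 101.9468.
∂Q_d/∂p = −2·0.17·p = -8.976, so E_p = -8.976·(26.4/101.9468) ≈ -2.324.
|E_p| > 1: demand is elastic.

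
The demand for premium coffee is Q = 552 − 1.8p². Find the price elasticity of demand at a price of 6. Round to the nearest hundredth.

-0.27

At p = 6, Q = 487.2.
dQ/dp = −2·1.8·p = −21.6.
Point elasticity E = (dQ/dp)·(p/Q) = -21.6 × 6/487.2 ≈ -0.27.
|E| < 1, so demand is inelastic at this price.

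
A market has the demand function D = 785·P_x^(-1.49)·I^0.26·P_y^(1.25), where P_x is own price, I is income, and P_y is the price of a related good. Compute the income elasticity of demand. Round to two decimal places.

0.26

For a Cobb–Douglas (constant-elasticity) form D = A·I^α·…, the elasticity with respect to I equals the exponent α at every point.
Here the exponent on I is 0.26, so the income elasticity of demand is 0.26.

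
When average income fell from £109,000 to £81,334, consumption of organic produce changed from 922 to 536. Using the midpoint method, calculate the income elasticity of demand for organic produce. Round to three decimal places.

%ΔQ = (536 − 922)/[(922+536)/2] = -386/729 ≈ -0.5295.
%ΔI = (81,334 − 109,000)/[(109,000+81,334)/2] = -27666/95167 ≈ -0.2907.
E_I = %ΔQ/%ΔI ≈ 1.821.
E_I > 1: normal good (luxury).

1.821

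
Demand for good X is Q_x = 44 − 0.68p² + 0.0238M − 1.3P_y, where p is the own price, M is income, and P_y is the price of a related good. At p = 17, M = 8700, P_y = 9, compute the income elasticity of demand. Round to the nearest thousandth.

Q_x = 44 − 0.68(17)² + 0.0238(8700) − 1.3(9) = 44 − 196.52 + 207.06 − 11.7 = 42.84.
∂Q_x/∂M = +0.0238, so E_I = 0.0238·(8700/42.84) ≈ 4.833.
E_I > 1: normal good (luxury).

4.833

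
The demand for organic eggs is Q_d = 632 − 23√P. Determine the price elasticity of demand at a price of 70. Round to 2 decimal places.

At P = 70, Q_d = 439.5682.
dQ_d/dP = −23/(2√P) = −23/(2·8.3666).
Point elasticity E = (dQ_d/dP)·(P/Q_d) = -1.3745 × 70/439.5682 ≈ -0.22.
|E| < 1, so demand is inelastic at this price.

-0.22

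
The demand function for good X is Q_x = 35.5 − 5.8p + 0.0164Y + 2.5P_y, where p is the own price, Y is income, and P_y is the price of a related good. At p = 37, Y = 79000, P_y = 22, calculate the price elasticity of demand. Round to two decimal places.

-0.18

At the given point, Q_x = 35.5 − 5.8(37) + 0.0164(79000) + 2.5(22) = 35.5 − 214.6 + 1295.6 + 55 = 1171.5.
∂Q_x/∂p = −5.8, so E_p = (−5.8)·(37/1171.5) ≈ -0.18.
|E_p| < 1: demand is inelastic.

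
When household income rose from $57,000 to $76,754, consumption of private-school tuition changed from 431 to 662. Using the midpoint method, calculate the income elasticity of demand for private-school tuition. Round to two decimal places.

%ΔQ = (662 − 431)/[(431+662)/2] = 231/546.5 ≈ 0.4227.
%ΔI = (76,754 − 57,000)/[(57,000+76,754)/2] = 19754/66877 ≈ 0.2954.
E_I = %ΔQ/%ΔI ≈ 1.43.
E_I > 1: normal good (luxury).

1.43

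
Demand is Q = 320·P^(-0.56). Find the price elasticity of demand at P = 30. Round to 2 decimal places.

For a Cobb–Douglas (constant-elasticity) form Q = A·P^α·…, the elasticity with respect to P equals the exponent α at every point.
Here the exponent on P is -0.56, so the price elasticity of demand is -0.56.

-0.56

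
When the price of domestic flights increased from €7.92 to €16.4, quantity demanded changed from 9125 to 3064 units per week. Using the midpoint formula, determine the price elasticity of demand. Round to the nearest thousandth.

%ΔQ = (3064 − 9125)/[(9125 + 3064)/2] = -6061/6094.5 ≈ -0.9945.
%Δp = (16.4 − 7.92)/[(7.92 + 16.4)/2] = 8.48/12.16 ≈ 0.6974.
Arc elasticity E = %ΔQ/%Δp ≈ -0.9945/0.6974 ≈ -1.426.
|E| > 1: demand is elastic over this range.

-1.426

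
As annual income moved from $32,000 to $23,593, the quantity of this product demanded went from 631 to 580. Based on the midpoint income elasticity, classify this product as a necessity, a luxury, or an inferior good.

necessity

%ΔQ = (580 − 631)/[(631+580)/2] = -51/605.5 ≈ -0.0842.
%ΔM = (23,593 − 32,000)/[(32,000+23,593)/2] = -8407/27796.5 ≈ -0.3024.
E_I = %ΔQ/%ΔM ≈ 0.278.
E_I ∈ (0,1): normal good (necessity).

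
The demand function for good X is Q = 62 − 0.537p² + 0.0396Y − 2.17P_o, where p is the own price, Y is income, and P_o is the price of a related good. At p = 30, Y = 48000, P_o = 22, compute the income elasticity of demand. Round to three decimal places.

At the given point, Q = 62 − 0.537(30)² + 0.0396(48000) − 2.17(22) = 62 − 483.3 + 1900.8 − 47.74 = 1431.76.
∂Q/∂Y = +0.0396, so E_I = 0.0396·(48000/1431.76) ≈ 1.328.
E_I > 1: normal good (luxury).

1.328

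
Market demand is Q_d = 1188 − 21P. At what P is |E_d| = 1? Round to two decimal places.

For linear demand Q_d = a − bP, E = −bP/(a − bP). |E| = 1 ⇒ bP = a − bP ⇒ P = a/(2b).
P = 1188/(2·21) ≈ 28.29.

28.29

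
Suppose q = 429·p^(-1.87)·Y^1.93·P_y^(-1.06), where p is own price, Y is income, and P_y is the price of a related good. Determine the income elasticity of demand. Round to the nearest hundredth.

1.93

For a Cobb–Douglas (constant-elasticity) form q = A·Y^α·…, the elasticity with respect to Y equals the exponent α at every point.
Here the exponent on Y is 1.93, so the income elasticity of demand is 1.93.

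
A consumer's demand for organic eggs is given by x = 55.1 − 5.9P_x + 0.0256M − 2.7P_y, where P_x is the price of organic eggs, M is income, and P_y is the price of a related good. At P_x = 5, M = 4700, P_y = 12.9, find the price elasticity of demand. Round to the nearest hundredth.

At the given point, x = 55.1 − 5.9(5) + 0.0256(4700) − 2.7(12.9) = 55.1 − 29.5 + 120.32 − 34.83 = 111.09.
∂x/∂P_x = −5.9, so E_p = (−5.9)·(5/111.09) ≈ -0.27.
|E_p| < 1: demand is inelastic.

-0.27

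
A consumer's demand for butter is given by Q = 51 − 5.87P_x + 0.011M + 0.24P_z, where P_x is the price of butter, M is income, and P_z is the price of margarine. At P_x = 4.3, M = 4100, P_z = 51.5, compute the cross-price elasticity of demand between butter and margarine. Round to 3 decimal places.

Evaluating quantity at (P_x, M, P_z) gives Q = 51 − 5.87(4.3) + 0.011(4100) + 0.24(51.5) = 51 − 25.241 + 45.1 + 12.36 = 83.219.
∂Q/∂P_z = +0.24, so E_xy = 0.24·(51.5/83.219) ≈ 0.149.
E_xy > 0: the goods are substitutes.

0.149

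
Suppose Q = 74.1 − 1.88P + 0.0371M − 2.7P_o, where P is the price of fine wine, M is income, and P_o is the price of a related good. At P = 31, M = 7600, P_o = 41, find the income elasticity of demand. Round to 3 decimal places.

1.507

First evaluate Q: 74.1 − 1.88(31) + 0.0371(7600) − 2.7(41) = 74.1 − 58.28 + 281.96 − 110.7 = 187.08.
∂Q/∂M = +0.0371, so E_I = 0.0371·(7600/187.08) ≈ 1.507.
E_I > 1: normal good (luxury).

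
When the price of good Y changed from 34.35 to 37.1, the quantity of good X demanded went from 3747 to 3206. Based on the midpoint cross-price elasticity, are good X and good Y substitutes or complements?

%ΔQ_x = (3206 − 3747)/[(3747+3206)/2] = -541/3476.5 ≈ -0.1556.
%ΔP_y = (37.1 − 34.35)/[(34.35+37.1)/2] ≈ 0.0770.
E_xy = -0.1556/0.0770 ≈ -2.022.
E_xy < 0, so the goods are complements.

complements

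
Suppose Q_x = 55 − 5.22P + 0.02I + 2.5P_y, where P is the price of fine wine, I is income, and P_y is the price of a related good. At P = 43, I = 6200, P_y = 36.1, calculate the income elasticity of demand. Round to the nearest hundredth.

2.77

At the given point, Q_x = 55 − 5.22(43) + 0.02(6200) + 2.5(36.1) = 55 − 224.46 + 124 + 90.25 = 44.79.
∂Q_x/∂I = +0.02, so E_I = 0.02·(6200/44.79) ≈ 2.77.
E_I > 1: normal good (luxury).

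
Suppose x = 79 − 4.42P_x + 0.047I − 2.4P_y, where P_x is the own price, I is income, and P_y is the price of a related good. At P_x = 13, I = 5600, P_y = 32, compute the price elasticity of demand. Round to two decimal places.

Evaluating quantity at (P_x, I, P_y) gives x = 79 − 4.42(13) + 0.047(5600) − 2.4(32) = 79 − 57.46 + 263.2 − 76.8 = 207.94.
∂x/∂P_x = −4.42, so E_p = (−4.42)·(13/207.94) ≈ -0.28.
|E_p| < 1: demand is inelastic.

-0.28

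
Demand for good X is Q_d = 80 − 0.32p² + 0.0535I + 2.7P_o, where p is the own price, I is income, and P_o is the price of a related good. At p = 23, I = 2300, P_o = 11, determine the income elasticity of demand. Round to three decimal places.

1.939

Q_d = 80 − 0.32(23)² + 0.0535(2300) + 2.7(11) = 80 − 169.28 + 123.05 + 29.7 = 63.47.
∂Q_d/∂I = +0.0535, so E_I = 0.0535·(2300/63.47) ≈ 1.939.
E_I > 1: normal good (luxury).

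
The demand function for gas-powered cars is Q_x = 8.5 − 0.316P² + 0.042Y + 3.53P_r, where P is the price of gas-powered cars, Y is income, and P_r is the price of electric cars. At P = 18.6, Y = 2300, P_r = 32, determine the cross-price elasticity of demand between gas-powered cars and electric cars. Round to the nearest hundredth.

1.04

Substituting, Q_x = 8.5 − 0.316(18.6)² + 0.042(2300) + 3.53(32) = 8.5 − 109.3234 + 96.6 + 112.96 = 108.7366.
∂Q_x/∂P_r = +3.53, so E_xy = 3.53·(32/108.7366) ≈ 1.04.
E_xy > 0: the goods are substitutes.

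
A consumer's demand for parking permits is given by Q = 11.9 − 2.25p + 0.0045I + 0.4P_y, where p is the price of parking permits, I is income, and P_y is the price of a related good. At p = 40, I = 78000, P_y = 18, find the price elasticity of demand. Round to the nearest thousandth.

-0.321

Substituting, Q = 11.9 − 2.25(40) + 0.0045(78000) + 0.4(18) = 11.9 − 90 + 351 + 7.2 = 280.1.
∂Q/∂p = −2.25, so E_p = (−2.25)·(40/280.1) ≈ -0.321.
|E_p| < 1: demand is inelastic.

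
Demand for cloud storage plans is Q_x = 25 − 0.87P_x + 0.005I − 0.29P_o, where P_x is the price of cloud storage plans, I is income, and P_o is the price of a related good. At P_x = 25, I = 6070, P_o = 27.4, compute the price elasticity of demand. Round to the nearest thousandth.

-0.848

Substituting, Q_x = 25 − 0.87(25) + 0.005(6070) − 0.29(27.4) = 25 − 21.75 + 30.35 − 7.946 = 25.654.
∂Q_x/∂P_x = −0.87, so E_p = (−0.87)·(25/25.654) ≈ -0.848.
|E_p| < 1: demand is inelastic.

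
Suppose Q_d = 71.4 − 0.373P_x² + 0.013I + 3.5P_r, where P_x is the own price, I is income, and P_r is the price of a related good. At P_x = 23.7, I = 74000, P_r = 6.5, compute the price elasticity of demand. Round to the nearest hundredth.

-0.49

Evaluating quantity at (P_x, I, P_r) gives Q_d = 71.4 − 0.373(23.7)² + 0.013(74000) + 3.5(6.5) = 71.4 − 209.5104 + 962 + 22.75 = 846.6396.
∂Q_d/∂P_x = −2·0.373·P_x = -17.6802, so E_p = -17.6802·(23.7/846.6396) ≈ -0.49.
|E_p| < 1: demand is inelastic.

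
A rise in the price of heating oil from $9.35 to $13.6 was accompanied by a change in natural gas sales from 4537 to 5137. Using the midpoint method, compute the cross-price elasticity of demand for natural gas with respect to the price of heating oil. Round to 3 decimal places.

0.335

%ΔQ_x = (5137 − 4537)/[(4537+5137)/2] = 600/4837 ≈ 0.1240.
%ΔP_y = (13.6 − 9.35)/[(9.35+13.6)/2] ≈ 0.3704.
E_xy = 0.1240/0.3704 ≈ 0.335.
E_xy > 0, so natural gas and heating oil are substitutes.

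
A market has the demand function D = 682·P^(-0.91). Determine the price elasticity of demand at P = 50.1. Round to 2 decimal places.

-0.91

For a Cobb–Douglas (constant-elasticity) form D = A·P^α·…, the elasticity with respect to P equals the exponent α at every point.
Here the exponent on P is -0.91, so the price elasticity of demand is -0.91.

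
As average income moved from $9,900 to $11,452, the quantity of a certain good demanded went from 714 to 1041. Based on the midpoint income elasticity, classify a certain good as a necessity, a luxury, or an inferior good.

luxury

%ΔQ = (1041 − 714)/[(714+1041)/2] = 327/877.5 ≈ 0.3726.
%ΔI = (11,452 − 9,900)/[(9,900+11,452)/2] = 1552/10676 ≈ 0.1454.
E_I = %ΔQ/%ΔI ≈ 2.563.
E_I > 1: normal good (luxury).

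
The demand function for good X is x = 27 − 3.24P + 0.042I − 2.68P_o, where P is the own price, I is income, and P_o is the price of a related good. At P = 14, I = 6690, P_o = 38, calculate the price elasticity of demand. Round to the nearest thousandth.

First evaluate x: 27 − 3.24(14) + 0.042(6690) − 2.68(38) = 27 − 45.36 + 280.98 − 101.84 = 160.78.
∂x/∂P = −3.24, so E_p = (−3.24)·(14/160.78) ≈ -0.282.
|E_p| < 1: demand is inelastic.

-0.282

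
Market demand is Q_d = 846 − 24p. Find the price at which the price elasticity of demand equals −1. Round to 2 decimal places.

17.63

For linear demand Q_d = a − bp, E = −bp/(a − bp). |E| = 1 ⇒ bp = a − bp ⇒ p = a/(2b).
p = 846/(2·24) ≈ 17.63.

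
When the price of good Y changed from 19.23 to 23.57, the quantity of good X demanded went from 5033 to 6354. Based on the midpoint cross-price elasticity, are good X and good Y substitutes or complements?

substitutes

%ΔQ_x = (6354 − 5033)/[(5033+6354)/2] = 1321/5693.5 ≈ 0.2320.
%ΔP_y = (23.57 − 19.23)/[(19.23+23.57)/2] ≈ 0.2028.
E_xy = 0.2320/0.2028 ≈ 1.144.
E_xy > 0, so the goods are substitutes.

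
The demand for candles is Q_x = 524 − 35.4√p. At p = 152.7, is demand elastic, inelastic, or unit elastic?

elastic

At p = 152.7, Q_x = 86.5557.
dQ_x/dp = −35.4/(2√p) = −35.4/(2·12.3572).
Point elasticity E = (dQ_x/dp)·(p/Q_x) = -1.4324 × 152.7/86.5557 ≈ -2.527.
|E| ≈ 2.527 > 1, so demand is elastic.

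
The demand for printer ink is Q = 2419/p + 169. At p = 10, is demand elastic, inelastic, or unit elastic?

At p = 10, Q = 410.9.
dQ/dp = −2419/p² = −24.19.
Point elasticity E = (dQ/dp)·(p/Q) = -24.19 × 10/410.9 ≈ -0.589.
|E| ≈ 0.589 < 1, so demand is inelastic.

inelastic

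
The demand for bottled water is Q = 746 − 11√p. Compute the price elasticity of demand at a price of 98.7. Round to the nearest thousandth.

At p = 98.7, Q = 636.7173.
dQ/dp = −11/(2√p) = −11/(2·9.9348).
Point elasticity E = (dQ/dp)·(p/Q) = -0.5536 × 98.7/636.7173 ≈ -0.086.
|E| < 1, so demand is inelastic at this price.

-0.086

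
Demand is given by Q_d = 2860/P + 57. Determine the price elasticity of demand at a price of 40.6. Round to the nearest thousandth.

-0.553

At P = 40.6, Q_d = 127.4433.
dQ_d/dP = −2860/P² = −1.7351.
Point elasticity E = (dQ_d/dP)·(P/Q_d) = -1.7351 × 40.6/127.4433 ≈ -0.553.
|E| < 1, so demand is inelastic at this price.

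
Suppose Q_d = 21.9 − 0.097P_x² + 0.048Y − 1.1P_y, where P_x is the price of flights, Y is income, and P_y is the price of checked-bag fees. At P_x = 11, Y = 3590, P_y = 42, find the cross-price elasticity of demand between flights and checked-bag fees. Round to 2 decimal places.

-0.34

Substituting, Q_d = 21.9 − 0.097(11)² + 0.048(3590) − 1.1(42) = 21.9 − 11.737 + 172.32 − 46.2 = 136.283.
∂Q_d/∂P_y = −1.1, so E_xy = -1.1·(42/136.283) ≈ -0.34.
E_xy < 0: the goods are complements.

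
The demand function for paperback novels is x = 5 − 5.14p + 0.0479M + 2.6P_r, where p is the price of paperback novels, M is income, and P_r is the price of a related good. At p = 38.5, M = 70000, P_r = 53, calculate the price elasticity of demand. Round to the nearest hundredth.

-0.06

Evaluating quantity at (p, M, P_r) gives x = 5 − 5.14(38.5) + 0.0479(70000) + 2.6(53) = 5 − 197.89 + 3353 + 137.8 = 3297.91.
∂x/∂p = −5.14, so E_p = (−5.14)·(38.5/3297.91) ≈ -0.06.
|E_p| < 1: demand is inelastic.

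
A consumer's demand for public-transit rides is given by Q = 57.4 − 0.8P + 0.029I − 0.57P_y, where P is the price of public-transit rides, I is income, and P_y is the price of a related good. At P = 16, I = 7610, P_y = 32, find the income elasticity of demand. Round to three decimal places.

Evaluating quantity at (P, I, P_y) gives Q = 57.4 − 0.8(16) + 0.029(7610) − 0.57(32) = 57.4 − 12.8 + 220.69 − 18.24 = 247.05.
∂Q/∂I = +0.029, so E_I = 0.029·(7610/247.05) ≈ 0.893.
E_I ∈ (0,1): normal good (necessity).

0.893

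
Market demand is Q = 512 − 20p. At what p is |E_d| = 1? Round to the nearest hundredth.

For linear demand Q = a − bp, E = −bp/(a − bp). |E| = 1 ⇒ bp = a − bp ⇒ p = a/(2b).
p = 512/(2·20) = 12.80.

12.80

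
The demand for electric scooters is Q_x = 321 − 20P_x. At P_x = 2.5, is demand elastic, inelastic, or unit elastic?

inelastic

At P_x = 2.5, Q_x = 271.
dQ_x/dP_x = −20.
Point elasticity E = (dQ_x/dP_x)·(P_x/Q_x) = -20 × 2.5/271 ≈ -0.185.
|E| ≈ 0.185 < 1, so demand is inelastic.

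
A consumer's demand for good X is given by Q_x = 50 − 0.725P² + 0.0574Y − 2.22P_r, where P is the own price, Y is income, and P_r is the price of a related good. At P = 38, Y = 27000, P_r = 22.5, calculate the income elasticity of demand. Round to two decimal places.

At the given point, Q_x = 50 − 0.725(38)² + 0.0574(27000) − 2.22(22.5) = 50 − 1046.9 + 1549.8 − 49.95 = 502.95.
∂Q_x/∂Y = +0.0574, so E_I = 0.0574·(27000/502.95) ≈ 3.08.
E_I > 1: normal good (luxury).

3.08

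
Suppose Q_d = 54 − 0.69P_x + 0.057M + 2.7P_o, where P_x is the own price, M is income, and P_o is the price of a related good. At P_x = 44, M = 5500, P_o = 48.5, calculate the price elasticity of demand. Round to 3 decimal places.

-0.065

First evaluate Q_d: 54 − 0.69(44) + 0.057(5500) + 2.7(48.5) = 54 − 30.36 + 313.5 + 130.95 = 468.09.
∂Q_d/∂P_x = −0.69, so E_p = (−0.69)·(44/468.09) ≈ -0.065.
|E_p| < 1: demand is inelastic.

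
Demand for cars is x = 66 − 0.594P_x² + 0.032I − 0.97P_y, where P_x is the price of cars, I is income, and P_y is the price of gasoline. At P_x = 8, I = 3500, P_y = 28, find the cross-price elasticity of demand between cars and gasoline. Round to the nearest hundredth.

-0.24

x = 66 − 0.594(8)² + 0.032(3500) − 0.97(28) = 66 − 38.016 + 112 − 27.16 = 112.824.
∂x/∂P_y = −0.97, so E_xy = -0.97·(28/112.824) ≈ -0.24.
E_xy < 0: the goods are complements.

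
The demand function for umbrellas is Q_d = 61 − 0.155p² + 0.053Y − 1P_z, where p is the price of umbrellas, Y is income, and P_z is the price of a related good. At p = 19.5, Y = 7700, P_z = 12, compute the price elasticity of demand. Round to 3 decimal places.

First evaluate Q_d: 61 − 0.155(19.5)² + 0.053(7700) − 1(12) = 61 − 58.9388 + 408.1 − 12 = 398.1613.
∂Q_d/∂p = −2·0.155·p = -6.045, so E_p = -6.045·(19.5/398.1613) ≈ -0.296.
|E_p| < 1: demand is inelastic.

-0.296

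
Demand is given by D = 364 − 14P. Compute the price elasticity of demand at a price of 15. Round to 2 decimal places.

At P = 15, D = 154.
dD/dP = −14.
Point elasticity E = (dD/dP)·(P/D) = -14 × 15/154 ≈ -1.36.
|E| > 1, so demand is elastic at this price.

-1.36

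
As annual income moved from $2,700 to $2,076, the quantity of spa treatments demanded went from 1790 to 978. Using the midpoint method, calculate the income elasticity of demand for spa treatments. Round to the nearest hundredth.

%ΔQ = (978 − 1790)/[(1790+978)/2] = -812/1384 ≈ -0.5867.
%ΔY = (2,076 − 2,700)/[(2,700+2,076)/2] = -624/2388 ≈ -0.2613.
E_I = %ΔQ/%ΔY ≈ 2.25.
E_I > 1: normal good (luxury).

2.25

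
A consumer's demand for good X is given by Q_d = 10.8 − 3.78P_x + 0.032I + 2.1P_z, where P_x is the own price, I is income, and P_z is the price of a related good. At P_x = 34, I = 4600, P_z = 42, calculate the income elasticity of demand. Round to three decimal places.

At the given point, Q_d = 10.8 − 3.78(34) + 0.032(4600) + 2.1(42) = 10.8 − 128.52 + 147.2 + 88.2 = 117.68.
∂Q_d/∂I = +0.032, so E_I = 0.032·(4600/117.68) ≈ 1.251.
E_I > 1: normal good (luxury).

1.251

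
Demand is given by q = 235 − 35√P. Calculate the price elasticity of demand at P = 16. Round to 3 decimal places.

-0.737

At P = 16, q = 95.
dq/dP = −35/(2√P) = −35/(2·4).
Point elasticity E = (dq/dP)·(P/q) = -4.375 × 16/95 ≈ -0.737.
|E| < 1, so demand is inelastic at this price.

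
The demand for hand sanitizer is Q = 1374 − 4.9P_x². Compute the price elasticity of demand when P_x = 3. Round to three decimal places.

-0.066

At P_x = 3, Q = 1329.9.
dQ/dP_x = −2·4.9·P_x = −29.4.
Point elasticity E = (dQ/dP_x)·(P_x/Q) = -29.4 × 3/1329.9 ≈ -0.066.
|E| < 1, so demand is inelastic at this price.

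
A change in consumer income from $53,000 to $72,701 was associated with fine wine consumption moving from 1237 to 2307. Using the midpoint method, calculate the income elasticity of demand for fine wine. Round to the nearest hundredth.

1.93

%ΔQ = (2307 − 1237)/[(1237+2307)/2] = 1070/1772 ≈ 0.6038.
%ΔI = (72,701 − 53,000)/[(53,000+72,701)/2] = 19701/62850.5 ≈ 0.3135.
E_I = %ΔQ/%ΔI ≈ 1.93.
E_I > 1: normal good (luxury).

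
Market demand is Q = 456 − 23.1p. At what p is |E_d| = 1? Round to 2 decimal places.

9.87

For linear demand Q = a − bp, E = −bp/(a − bp). |E| = 1 ⇒ bp = a − bp ⇒ p = a/(2b).
p = 456/(2·23.1) ≈ 9.87.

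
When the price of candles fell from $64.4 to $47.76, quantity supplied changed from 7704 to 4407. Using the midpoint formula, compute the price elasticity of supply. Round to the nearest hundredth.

%Δq = (4407 − 7704)/[(7704 + 4407)/2] = -3297/6055.5 ≈ -0.5445.
%Δp = (47.76 − 64.4)/[(64.4 + 47.76)/2] = -16.64/56.08 ≈ -0.2967.
Arc elasticity E = %Δq/%Δp ≈ -0.5445/-0.2967 ≈ 1.83.
|E| > 1: supply is elastic over this range.

1.83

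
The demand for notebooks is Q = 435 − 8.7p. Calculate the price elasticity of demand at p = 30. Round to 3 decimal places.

-1.500

At p = 30, Q = 174.
dQ/dp = −8.7.
Point elasticity E = (dQ/dp)·(p/Q) = -8.7 × 30/174 ≈ -1.500.
|E| > 1, so demand is elastic at this price.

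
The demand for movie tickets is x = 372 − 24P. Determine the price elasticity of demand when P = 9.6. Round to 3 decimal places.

At P = 9.6, x = 141.6.
dx/dP = −24.
Point elasticity E = (dx/dP)·(P/x) = -24 × 9.6/141.6 ≈ -1.627.
|E| > 1, so demand is elastic at this price.

-1.627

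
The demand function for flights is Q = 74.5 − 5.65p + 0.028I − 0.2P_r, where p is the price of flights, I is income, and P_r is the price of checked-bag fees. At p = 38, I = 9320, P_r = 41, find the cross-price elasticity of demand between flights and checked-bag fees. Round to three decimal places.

-0.073

Substituting, Q = 74.5 − 5.65(38) + 0.028(9320) − 0.2(41) = 74.5 − 214.7 + 260.96 − 8.2 = 112.56.
∂Q/∂P_r = −0.2, so E_xy = -0.2·(41/112.56) ≈ -0.073.
E_xy < 0: the goods are complements.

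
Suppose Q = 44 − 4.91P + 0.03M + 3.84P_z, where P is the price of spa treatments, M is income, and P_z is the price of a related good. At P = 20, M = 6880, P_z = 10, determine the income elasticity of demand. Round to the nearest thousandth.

Q = 44 − 4.91(20) + 0.03(6880) + 3.84(10) = 44 − 98.2 + 206.4 + 38.4 = 190.6.
∂Q/∂M = +0.03, so E_I = 0.03·(6880/190.6) ≈ 1.083.
E_I > 1: normal good (luxury).

1.083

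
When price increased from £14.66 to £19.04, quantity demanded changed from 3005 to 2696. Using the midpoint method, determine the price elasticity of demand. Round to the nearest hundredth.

%Δq = (2696 − 3005)/[(3005 + 2696)/2] = -309/2850.5 ≈ -0.1084.
%ΔP = (19.04 − 14.66)/[(14.66 + 19.04)/2] = 4.38/16.85 ≈ 0.2599.
Arc elasticity E = %Δq/%ΔP ≈ -0.1084/0.2599 ≈ -0.42.
|E| < 1: demand is inelastic over this range.

-0.42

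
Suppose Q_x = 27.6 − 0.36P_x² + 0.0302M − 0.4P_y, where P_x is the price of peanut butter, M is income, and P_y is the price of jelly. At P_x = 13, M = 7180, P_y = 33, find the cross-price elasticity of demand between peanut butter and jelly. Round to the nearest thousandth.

At the given point, Q_x = 27.6 − 0.36(13)² + 0.0302(7180) − 0.4(33) = 27.6 − 60.84 + 216.836 − 13.2 = 170.396.
∂Q_x/∂P_y = −0.4, so E_xy = -0.4·(33/170.396) ≈ -0.077.
E_xy < 0: the goods are complements.

-0.077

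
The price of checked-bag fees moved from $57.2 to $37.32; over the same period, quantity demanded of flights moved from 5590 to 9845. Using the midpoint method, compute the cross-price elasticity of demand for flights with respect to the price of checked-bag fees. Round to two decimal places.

%ΔQ_x = (9845 − 5590)/[(5590+9845)/2] = 4255/7717.5 ≈ 0.5513.
%ΔP_y = (37.32 − 57.2)/[(57.2+37.32)/2] ≈ -0.4207.
E_xy = 0.5513/-0.4207 ≈ -1.31.
E_xy < 0, so flights and checked-bag fees are complements.

-1.31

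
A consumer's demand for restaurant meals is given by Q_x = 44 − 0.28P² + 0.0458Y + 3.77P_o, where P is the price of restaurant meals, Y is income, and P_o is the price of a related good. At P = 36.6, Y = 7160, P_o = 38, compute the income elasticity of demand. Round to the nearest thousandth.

2.340

Evaluating quantity at (P, Y, P_o) gives Q_x = 44 − 0.28(36.6)² + 0.0458(7160) + 3.77(38) = 44 − 375.0768 + 327.928 + 143.26 = 140.1112.
∂Q_x/∂Y = +0.0458, so E_I = 0.0458·(7160/140.1112) ≈ 2.340.
E_I > 1: normal good (luxury).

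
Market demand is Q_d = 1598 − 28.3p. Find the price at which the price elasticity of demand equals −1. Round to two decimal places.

28.23

For linear demand Q_d = a − bp, E = −bp/(a − bp). |E| = 1 ⇒ bp = a − bp ⇒ p = a/(2b).
p = 1598/(2·28.3) ≈ 28.23.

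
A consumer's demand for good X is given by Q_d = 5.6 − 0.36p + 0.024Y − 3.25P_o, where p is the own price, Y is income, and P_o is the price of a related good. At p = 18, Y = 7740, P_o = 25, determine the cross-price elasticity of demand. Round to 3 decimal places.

-0.784

First evaluate Q_d: 5.6 − 0.36(18) + 0.024(7740) − 3.25(25) = 5.6 − 6.48 + 185.76 − 81.25 = 103.63.
∂Q_d/∂P_o = −3.25, so E_xy = -3.25·(25/103.63) ≈ -0.784.
E_xy < 0: the goods are complements.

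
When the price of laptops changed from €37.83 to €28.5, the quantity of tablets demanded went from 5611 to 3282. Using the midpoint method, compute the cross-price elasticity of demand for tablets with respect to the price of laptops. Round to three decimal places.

%ΔQ_x = (3282 − 5611)/[(5611+3282)/2] = -2329/4446.5 ≈ -0.5238.
%ΔP_y = (28.5 − 37.83)/[(37.83+28.5)/2] ≈ -0.2813.
E_xy = -0.5238/-0.2813 ≈ 1.862.
E_xy > 0, so tablets and laptops are substitutes.

1.862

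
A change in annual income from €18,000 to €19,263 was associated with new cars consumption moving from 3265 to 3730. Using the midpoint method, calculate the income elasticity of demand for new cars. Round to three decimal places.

%ΔQ = (3730 − 3265)/[(3265+3730)/2] = 465/3497.5 ≈ 0.1330.
%ΔM = (19,263 − 18,000)/[(18,000+19,263)/2] = 1263/18631.5 ≈ 0.0678.
E_I = %ΔQ/%ΔM ≈ 1.961.
E_I > 1: normal good (luxury).

1.961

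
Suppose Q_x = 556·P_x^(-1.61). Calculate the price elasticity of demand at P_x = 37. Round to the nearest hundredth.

-1.61

For a Cobb–Douglas (constant-elasticity) form Q_x = A·P_x^α·…, the elasticity with respect to P_x equals the exponent α at every point.
Here the exponent on P_x is -1.61, so the price elasticity of demand is -1.61.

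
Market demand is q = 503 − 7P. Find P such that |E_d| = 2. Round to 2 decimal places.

47.90

Set −bP/(a − bP) = −2 ⇒ bP = 2(a − bP) ⇒ bP(1+2) = 2·a.
P = 2·503/(7·3) ≈ 47.90.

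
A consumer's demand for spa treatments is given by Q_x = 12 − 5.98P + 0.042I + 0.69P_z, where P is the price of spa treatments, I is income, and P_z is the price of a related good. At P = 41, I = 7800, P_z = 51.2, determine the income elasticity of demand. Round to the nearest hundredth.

Evaluating quantity at (P, I, P_z) gives Q_x = 12 − 5.98(41) + 0.042(7800) + 0.69(51.2) = 12 − 245.18 + 327.6 + 35.328 = 129.748.
∂Q_x/∂I = +0.042, so E_I = 0.042·(7800/129.748) ≈ 2.52.
E_I > 1: normal good (luxury).

2.52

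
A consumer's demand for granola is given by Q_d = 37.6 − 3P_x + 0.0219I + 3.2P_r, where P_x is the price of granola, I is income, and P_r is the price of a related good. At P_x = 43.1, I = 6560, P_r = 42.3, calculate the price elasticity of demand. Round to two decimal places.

Q_d = 37.6 − 3(43.1) + 0.0219(6560) + 3.2(42.3) = 37.6 − 129.3 + 143.664 + 135.36 = 187.324.
∂Q_d/∂P_x = −3, so E_p = (−3)·(43.1/187.324) ≈ -0.69.
|E_p| < 1: demand is inelastic.

-0.69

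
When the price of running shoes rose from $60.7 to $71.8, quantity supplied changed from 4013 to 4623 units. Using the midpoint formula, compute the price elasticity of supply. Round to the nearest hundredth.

0.84

%ΔQ = (4623 − 4013)/[(4013 + 4623)/2] = 610/4318 ≈ 0.1413.
%ΔP = (71.8 − 60.7)/[(60.7 + 71.8)/2] = 11.1/66.25 ≈ 0.1675.
Arc elasticity E = %ΔQ/%ΔP ≈ 0.1413/0.1675 ≈ 0.84.
|E| < 1: supply is inelastic over this range.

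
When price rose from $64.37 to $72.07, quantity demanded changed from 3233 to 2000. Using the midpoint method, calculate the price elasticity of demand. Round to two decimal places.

%Δq = (2000 − 3233)/[(3233 + 2000)/2] = -1233/2616.5 ≈ -0.4712.
%ΔP = (72.07 − 64.37)/[(64.37 + 72.07)/2] = 7.7/68.22 ≈ 0.1129.
Arc elasticity E = %Δq/%ΔP ≈ -0.4712/0.1129 ≈ -4.18.
|E| > 1: demand is elastic over this range.

-4.18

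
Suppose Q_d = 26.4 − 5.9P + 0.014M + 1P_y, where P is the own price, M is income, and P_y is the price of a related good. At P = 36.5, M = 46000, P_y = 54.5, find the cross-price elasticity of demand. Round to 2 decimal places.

First evaluate Q_d: 26.4 − 5.9(36.5) + 0.014(46000) + 1(54.5) = 26.4 − 215.35 + 644 + 54.5 = 509.55.
∂Q_d/∂P_y = +1, so E_xy = 1·(54.5/509.55) ≈ 0.11.
E_xy > 0: the goods are substitutes.

0.11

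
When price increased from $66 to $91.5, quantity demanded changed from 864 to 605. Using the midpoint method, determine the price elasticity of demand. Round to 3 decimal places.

-1.089

%ΔQ = (605 − 864)/[(864 + 605)/2] = -259/734.5 ≈ -0.3526.
%ΔP = (91.5 − 66)/[(66 + 91.5)/2] = 25.5/78.75 ≈ 0.3238.
Arc elasticity E = %ΔQ/%ΔP ≈ -0.3526/0.3238 ≈ -1.089.
|E| > 1: demand is elastic over this range.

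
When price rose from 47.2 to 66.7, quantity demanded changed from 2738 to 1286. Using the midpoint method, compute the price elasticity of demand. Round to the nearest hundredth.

-2.11

%ΔQ = (1286 − 2738)/[(2738 + 1286)/2] = -1452/2012 ≈ -0.7217.
%ΔP = (66.7 − 47.2)/[(47.2 + 66.7)/2] = 19.5/56.95 ≈ 0.3424.
Arc elasticity E = %ΔQ/%ΔP ≈ -0.7217/0.3424 ≈ -2.11.
|E| > 1: demand is elastic over this range.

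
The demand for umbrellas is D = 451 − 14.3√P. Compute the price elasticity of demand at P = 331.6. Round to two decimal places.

-0.68

At P = 331.6, D = 190.5986.
dD/dP = −14.3/(2√P) = −14.3/(2·18.2099).
Point elasticity E = (dD/dP)·(P/D) = -0.3926 × 331.6/190.5986 ≈ -0.68.
|E| < 1, so demand is inelastic at this price.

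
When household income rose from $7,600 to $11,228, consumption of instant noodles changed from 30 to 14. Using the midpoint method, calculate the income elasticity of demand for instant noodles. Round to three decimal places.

-1.887

%ΔQ = (14 − 30)/[(30+14)/2] = -16/22 ≈ -0.7273.
%ΔI = (11,228 − 7,600)/[(7,600+11,228)/2] = 3628/9414 ≈ 0.3854.
E_I = %ΔQ/%ΔI ≈ -1.887.
E_I < 0: inferior good.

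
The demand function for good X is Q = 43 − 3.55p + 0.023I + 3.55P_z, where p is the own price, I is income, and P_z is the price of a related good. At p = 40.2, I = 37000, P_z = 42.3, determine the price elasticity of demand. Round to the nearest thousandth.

Substituting, Q = 43 − 3.55(40.2) + 0.023(37000) + 3.55(42.3) = 43 − 142.71 + 851 + 150.165 = 901.455.
∂Q/∂p = −3.55, so E_p = (−3.55)·(40.2/901.455) ≈ -0.158.
|E_p| < 1: demand is inelastic.

-0.158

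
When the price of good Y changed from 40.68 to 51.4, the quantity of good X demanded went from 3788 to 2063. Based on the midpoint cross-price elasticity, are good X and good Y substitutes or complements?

complements

%ΔQ_x = (2063 − 3788)/[(3788+2063)/2] = -1725/2925.5 ≈ -0.5896.
%ΔP_y = (51.4 − 40.68)/[(40.68+51.4)/2] ≈ 0.2328.
E_xy = -0.5896/0.2328 ≈ -2.532.
E_xy < 0, so the goods are complements.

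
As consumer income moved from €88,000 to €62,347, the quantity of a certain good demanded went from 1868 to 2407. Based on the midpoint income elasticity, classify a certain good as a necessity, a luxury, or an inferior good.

%ΔQ = (2407 − 1868)/[(1868+2407)/2] = 539/2137.5 ≈ 0.2522.
%ΔI = (62,347 − 88,000)/[(88,000+62,347)/2] = -25653/75173.5 ≈ -0.3413.
E_I = %ΔQ/%ΔI ≈ -0.739.
E_I < 0: inferior good.

inferior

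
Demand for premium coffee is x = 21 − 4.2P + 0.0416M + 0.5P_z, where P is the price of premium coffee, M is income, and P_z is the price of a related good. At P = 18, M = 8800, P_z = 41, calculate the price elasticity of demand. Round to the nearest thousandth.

At the given point, x = 21 − 4.2(18) + 0.0416(8800) + 0.5(41) = 21 − 75.6 + 366.08 + 20.5 = 331.98.
∂x/∂P = −4.2, so E_p = (−4.2)·(18/331.98) ≈ -0.228.
|E_p| < 1: demand is inelastic.

-0.228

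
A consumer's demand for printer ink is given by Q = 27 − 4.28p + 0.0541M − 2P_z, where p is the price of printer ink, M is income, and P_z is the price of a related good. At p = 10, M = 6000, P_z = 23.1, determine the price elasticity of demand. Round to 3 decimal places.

First evaluate Q: 27 − 4.28(10) + 0.0541(6000) − 2(23.1) = 27 − 42.8 + 324.6 − 46.2 = 262.6.
∂Q/∂p = −4.28, so E_p = (−4.28)·(10/262.6) ≈ -0.163.
|E_p| < 1: demand is inelastic.

-0.163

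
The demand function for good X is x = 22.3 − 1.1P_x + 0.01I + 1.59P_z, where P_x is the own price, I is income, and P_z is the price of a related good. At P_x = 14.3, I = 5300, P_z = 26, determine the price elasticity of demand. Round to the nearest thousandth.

At the given point, x = 22.3 − 1.1(14.3) + 0.01(5300) + 1.59(26) = 22.3 − 15.73 + 53 + 41.34 = 100.91.
∂x/∂P_x = −1.1, so E_p = (−1.1)·(14.3/100.91) ≈ -0.156.
|E_p| < 1: demand is inelastic.

-0.156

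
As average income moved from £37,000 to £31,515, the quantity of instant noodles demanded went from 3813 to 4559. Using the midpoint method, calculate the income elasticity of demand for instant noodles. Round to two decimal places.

%ΔQ = (4559 − 3813)/[(3813+4559)/2] = 746/4186 ≈ 0.1782.
%ΔM = (31,515 − 37,000)/[(37,000+31,515)/2] = -5485/34257.5 ≈ -0.1601.
E_I = %ΔQ/%ΔM ≈ -1.11.
E_I < 0: inferior good.

-1.11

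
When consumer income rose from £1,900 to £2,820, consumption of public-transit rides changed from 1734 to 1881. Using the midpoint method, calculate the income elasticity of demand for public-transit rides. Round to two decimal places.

0.21

%ΔQ = (1881 − 1734)/[(1734+1881)/2] = 147/1807.5 ≈ 0.0813.
%ΔI = (2,820 − 1,900)/[(1,900+2,820)/2] = 920/2360 ≈ 0.3898.
E_I = %ΔQ/%ΔI ≈ 0.21.
E_I ∈ (0,1): normal good (necessity).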